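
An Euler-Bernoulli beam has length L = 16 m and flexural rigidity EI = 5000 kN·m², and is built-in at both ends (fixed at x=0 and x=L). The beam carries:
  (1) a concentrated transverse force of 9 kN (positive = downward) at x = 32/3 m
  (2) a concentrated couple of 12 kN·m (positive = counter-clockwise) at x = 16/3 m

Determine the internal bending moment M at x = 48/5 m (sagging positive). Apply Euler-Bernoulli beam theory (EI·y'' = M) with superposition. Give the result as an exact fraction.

Load 1 — point force P=9 kN at a=32/3 m (b=L-a=16/3):
  M_1 = Pb²(3a+b)x/L³ - Pab²/L²  [x≤a] = 9·(16/3)²·(3·(32/3)+(16/3))·(48/5)/16³ - 9·(32/3)·(16/3)²/16² = 176/15 kN·m
Load 2 — applied couple M₀=12 kN·m at a=16/3 m (b=L-a=32/3):
  M_2 = R_Ax - M_A - M₀  [x>a] with R_A=1, M_A=0 = 1·(48/5) - 0 - 12 = -12/5 kN·m
Superposition: M = Σ M_i = 28/3 kN·m ≈ 9.333333 kN·m

M(48/5) = 28/3 kN·m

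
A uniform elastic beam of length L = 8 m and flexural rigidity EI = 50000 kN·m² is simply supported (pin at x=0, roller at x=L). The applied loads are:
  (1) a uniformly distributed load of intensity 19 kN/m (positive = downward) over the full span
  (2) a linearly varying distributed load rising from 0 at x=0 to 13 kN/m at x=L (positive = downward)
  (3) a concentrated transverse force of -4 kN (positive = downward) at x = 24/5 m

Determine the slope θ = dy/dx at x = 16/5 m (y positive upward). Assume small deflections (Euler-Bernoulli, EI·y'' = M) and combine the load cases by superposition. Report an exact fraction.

θ(16/5) = -56816/17578125 rad

Load 1 — uniform load w=19 kN/m over full span:
  θ_1 = -w(L³-6Lx²+4x³)/(24EI) = -19·(8³-6·8·(16/5)²+4·(16/5)³)/(24·50000) = -2812/1171875 rad
Load 2 — triangular load w₀=13 kN/m (0→w₀ over full span):
  θ_2 = -w₀(7L⁴-30L²x²+15x⁴)/(360LEI) = -13·(7·8⁴-30·8²·(16/5)²+15·(16/5)⁴)/(360·8·50000) = -16796/17578125 rad
Load 3 — point force P=-4 kN at a=24/5 m (b=L-a=16/5):
  θ_3 = -Pb(L²-b²-3x²)/(6LEI)  [x≤a] = -(-4)·(16/5)·(8²-(16/5)²-3·(16/5)²)/(6·8·50000) = 48/390625 rad
Superposition: θ = Σ θ_i = -56816/17578125 rad ≈ -0.003232 rad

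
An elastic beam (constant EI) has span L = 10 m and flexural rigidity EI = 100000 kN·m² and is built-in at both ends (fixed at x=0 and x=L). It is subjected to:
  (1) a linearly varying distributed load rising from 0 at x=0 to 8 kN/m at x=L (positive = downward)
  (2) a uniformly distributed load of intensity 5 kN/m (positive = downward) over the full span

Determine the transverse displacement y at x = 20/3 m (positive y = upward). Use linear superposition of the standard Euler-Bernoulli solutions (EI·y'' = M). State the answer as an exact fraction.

y(20/3) = -139/72900 m

Load 1 — triangular load w₀=8 kN/m (0→w₀ over full span):
  y_1 = -w₀x²(L-x)²(x+2L)/(120LEI) = -8·(20/3)²·(10-(20/3))²·((20/3)+2·10)/(120·10·100000) = -16/18225 m
Load 2 — uniform load w=5 kN/m over full span:
  y_2 = -wx²(L-x)²/(24EI) = -5·(20/3)²·(10-(20/3))²/(24·100000) = -1/972 m
Superposition: y = Σ y_i = -139/72900 m ≈ -0.001907 m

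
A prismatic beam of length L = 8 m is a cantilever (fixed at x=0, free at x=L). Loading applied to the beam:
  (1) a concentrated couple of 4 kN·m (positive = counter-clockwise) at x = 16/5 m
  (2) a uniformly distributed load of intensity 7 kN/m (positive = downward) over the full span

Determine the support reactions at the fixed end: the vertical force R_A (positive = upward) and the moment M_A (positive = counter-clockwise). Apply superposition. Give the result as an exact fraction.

Load 1 — applied couple M₀=4 kN·m at a=16/5 m (b=L-a=24/5):
  R_A = 0 kN
  M_A = -M₀ = -4 kN·m
Load 2 — uniform load w=7 kN/m over full span:
  R_A = wL = 7·8 = 56 kN
  M_A = wL²/2 = 7·8²/2 = 224 kN·m
Superposition: R_A = 56 kN, M_A = 220 kN·m

R_A = 56 kN, M_A = 220 kN·m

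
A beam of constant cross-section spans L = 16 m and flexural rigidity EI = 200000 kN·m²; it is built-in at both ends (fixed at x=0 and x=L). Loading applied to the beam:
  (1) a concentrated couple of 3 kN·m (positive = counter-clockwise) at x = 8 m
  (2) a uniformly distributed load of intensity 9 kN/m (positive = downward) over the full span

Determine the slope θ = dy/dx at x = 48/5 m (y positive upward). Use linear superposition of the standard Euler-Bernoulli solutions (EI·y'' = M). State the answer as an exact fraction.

Load 1 — applied couple M₀=3 kN·m at a=8 m (b=L-a=8):
  θ_1 = (R_Ax²/2 - M_Ax - M₀(x-a))/EI  [x>a] with R_A=9/32, M_A=3/4 = ((9/32)·(48/5)²/2 - (3/4)·(48/5) - 3·((48/5)-8))/200000 = 3/625000 rad
Load 2 — uniform load w=9 kN/m over full span:
  θ_2 = -wx(L-x)(L-2x)/(12EI) = -9·(48/5)·(16-(48/5))·(16-2·(48/5))/(12·200000) = 288/390625 rad
Superposition: θ = Σ θ_i = 2319/3125000 rad ≈ 0.000742 rad

θ(48/5) = 2319/3125000 rad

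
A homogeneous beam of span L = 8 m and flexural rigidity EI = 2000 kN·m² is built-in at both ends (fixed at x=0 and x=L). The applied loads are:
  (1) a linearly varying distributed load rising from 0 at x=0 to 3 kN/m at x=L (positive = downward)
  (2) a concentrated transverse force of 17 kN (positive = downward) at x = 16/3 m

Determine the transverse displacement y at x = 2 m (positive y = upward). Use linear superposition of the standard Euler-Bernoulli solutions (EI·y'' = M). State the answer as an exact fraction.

Load 1 — triangular load w₀=3 kN/m (0→w₀ over full span):
  y_1 = -w₀x²(L-x)²(x+2L)/(120LEI) = -3·2²·(8-2)²·(2+2·8)/(120·8·2000) = -81/20000 m
Load 2 — point force P=17 kN at a=16/3 m (b=L-a=8/3):
  y_2 = -Pb²x²(3aL-(3a+b)x)/(6L³EI)  [x≤a] = -17·(8/3)²·2²·(3·(16/3)·8-(3·(16/3)+(8/3))·2)/(6·8³·2000) = -289/40500 m
Superposition: y = Σ y_i = -18121/1620000 m ≈ -0.011186 m

y(2) = -18121/1620000 m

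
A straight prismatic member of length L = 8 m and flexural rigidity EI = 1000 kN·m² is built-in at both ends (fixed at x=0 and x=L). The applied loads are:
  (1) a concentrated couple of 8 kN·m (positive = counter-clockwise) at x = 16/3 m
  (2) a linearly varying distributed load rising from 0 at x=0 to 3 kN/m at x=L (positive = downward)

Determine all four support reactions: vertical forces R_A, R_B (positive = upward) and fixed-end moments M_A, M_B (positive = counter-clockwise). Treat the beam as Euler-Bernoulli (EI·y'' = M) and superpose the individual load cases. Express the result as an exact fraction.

R_A = 74/15 kN, M_A = 136/15 kN·m, R_B = 106/15 kN, M_B = -48/5 kN·m

Load 1 — applied couple M₀=8 kN·m at a=16/3 m (b=L-a=8/3):
  R_A = 6M₀ab/L³ = 6·8·(16/3)·(8/3)/8³ = 4/3 kN
  M_A = M₀b(2a-b)/L² = 8·(8/3)·(2·(16/3)-(8/3))/8² = 8/3 kN·m
  R_B = -6M₀ab/L³ = -6·8·(16/3)·(8/3)/8³ = -4/3 kN
  M_B = M₀a(2b-a)/L² = 8·(16/3)·(2·(8/3)-(16/3))/8² = 0 kN·m
Load 2 — triangular load w₀=3 kN/m (0→w₀ over full span):
  R_A = 3w₀L/20 = 3·3·8/20 = 18/5 kN
  M_A = w₀L²/30 = 3·8²/30 = 32/5 kN·m
  R_B = 7w₀L/20 = 7·3·8/20 = 42/5 kN
  M_B = -w₀L²/20 = -3·8²/20 = -48/5 kN·m
Superposition: R_A = 74/15 kN, M_A = 136/15 kN·m, R_B = 106/15 kN, M_B = -48/5 kN·m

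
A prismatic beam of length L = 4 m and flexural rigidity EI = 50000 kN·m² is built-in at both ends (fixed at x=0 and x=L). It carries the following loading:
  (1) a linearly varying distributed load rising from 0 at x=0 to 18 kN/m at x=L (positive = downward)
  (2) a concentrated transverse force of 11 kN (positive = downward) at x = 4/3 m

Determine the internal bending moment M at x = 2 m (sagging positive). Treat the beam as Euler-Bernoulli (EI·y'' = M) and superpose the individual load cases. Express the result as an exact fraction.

M(2) = 76/9 kN·m

Load 1 — triangular load w₀=18 kN/m (0→w₀ over full span):
  M_1 = 3w₀Lx/20 - w₀L²/30 - w₀x³/(6L) = 3·18·4·2/20 - 18·4²/30 - 18·2³/(6·4) = 6 kN·m
Load 2 — point force P=11 kN at a=4/3 m (b=L-a=8/3):
  M_2 = Pa²(a+3b)(L-x)/L³ - Pa²b/L²  [x>a] = 11·(4/3)²·((4/3)+3·(8/3))·(4-2)/4³ - 11·(4/3)²·(8/3)/4² = 22/9 kN·m
Superposition: M = Σ M_i = 76/9 kN·m ≈ 8.444444 kN·m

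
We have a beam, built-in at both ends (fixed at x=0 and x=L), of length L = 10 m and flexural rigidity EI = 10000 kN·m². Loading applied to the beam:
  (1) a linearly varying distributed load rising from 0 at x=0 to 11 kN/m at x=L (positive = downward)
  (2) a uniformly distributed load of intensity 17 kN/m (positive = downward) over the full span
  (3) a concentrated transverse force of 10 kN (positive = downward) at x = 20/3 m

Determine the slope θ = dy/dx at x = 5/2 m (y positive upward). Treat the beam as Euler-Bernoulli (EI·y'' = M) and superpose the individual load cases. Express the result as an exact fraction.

Load 1 — triangular load w₀=11 kN/m (0→w₀ over full span):
  θ_1 = -w₀(2x(L-x)(L-2x)(x+2L)+x²(L-x)²)/(120LEI) = -11·(2·(5/2)·(10-(5/2))·(10-2·(5/2))·((5/2)+2·10)+(5/2)²·(10-(5/2))²)/(120·10·10000) = -429/102400 rad
Load 2 — uniform load w=17 kN/m over full span:
  θ_2 = -wx(L-x)(L-2x)/(12EI) = -17·(5/2)·(10-(5/2))·(10-2·(5/2))/(12·10000) = -17/1280 rad
Load 3 — point force P=10 kN at a=20/3 m (b=L-a=10/3):
  θ_3 = -Pb²x(2aL-(3a+b)x)/(2L³EI)  [x≤a] = -10·(10/3)²·(5/2)·(2·(20/3)·10-(3·(20/3)+(10/3))·(5/2))/(2·10³·10000) = -1/960 rad
Superposition: θ = Σ θ_i = -5687/307200 rad ≈ -0.018512 rad

θ(5/2) = -5687/307200 rad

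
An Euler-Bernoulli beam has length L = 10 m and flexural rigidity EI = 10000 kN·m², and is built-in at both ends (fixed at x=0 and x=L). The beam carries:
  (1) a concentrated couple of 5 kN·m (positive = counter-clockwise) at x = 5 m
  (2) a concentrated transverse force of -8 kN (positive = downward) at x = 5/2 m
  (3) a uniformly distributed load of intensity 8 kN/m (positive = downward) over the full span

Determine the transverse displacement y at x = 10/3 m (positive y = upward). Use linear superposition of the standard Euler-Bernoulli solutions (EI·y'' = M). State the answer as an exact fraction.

Load 1 — applied couple M₀=5 kN·m at a=5 m (b=L-a=5):
  y_1 = (R_Ax³/6 - M_Ax²/2)/EI  [x≤a] with R_A=3/4, M_A=5/4 = ((3/4)·(10/3)³/6 - (5/4)·(10/3)²/2)/10000 = -1/4320 m
Load 2 — point force P=-8 kN at a=5/2 m (b=L-a=15/2):
  y_2 = -Pa²(L-x)²(3bL-(3b+a)(L-x))/(6L³EI)  [x>a] = -(-8)·(5/2)²·(10-(10/3))²·(3·(15/2)·10-(3·(15/2)+(5/2))·(10-(10/3)))/(6·10³·10000) = 7/3240 m
Load 3 — uniform load w=8 kN/m over full span:
  y_3 = -wx²(L-x)²/(24EI) = -8·(10/3)²·(10-(10/3))²/(24·10000) = -4/243 m
Superposition: y = Σ y_i = -113/7776 m ≈ -0.014532 m

y(10/3) = -113/7776 m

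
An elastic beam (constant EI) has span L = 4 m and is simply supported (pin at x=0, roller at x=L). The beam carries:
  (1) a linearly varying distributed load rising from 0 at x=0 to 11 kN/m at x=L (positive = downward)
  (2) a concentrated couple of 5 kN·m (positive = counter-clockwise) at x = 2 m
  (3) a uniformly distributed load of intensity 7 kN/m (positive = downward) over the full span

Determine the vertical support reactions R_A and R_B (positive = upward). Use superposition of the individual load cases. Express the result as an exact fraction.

R_A = 271/12 kN, R_B = 329/12 kN

Load 1 — triangular load w₀=11 kN/m (0→w₀ over full span):
  R_A = w₀L/6 = 11·4/6 = 22/3 kN
  R_B = w₀L/3 = 11·4/3 = 44/3 kN
Load 2 — applied couple M₀=5 kN·m at a=2 m (b=L-a=2):
  R_A = M₀/L = 5/4 kN
  R_B = -M₀/L = -5/4 kN
Load 3 — uniform load w=7 kN/m over full span:
  R_A = wL/2 = 7·4/2 = 14 kN
  R_B = wL/2 = 7·4/2 = 14 kN
Superposition: R_A = 271/12 kN, R_B = 329/12 kN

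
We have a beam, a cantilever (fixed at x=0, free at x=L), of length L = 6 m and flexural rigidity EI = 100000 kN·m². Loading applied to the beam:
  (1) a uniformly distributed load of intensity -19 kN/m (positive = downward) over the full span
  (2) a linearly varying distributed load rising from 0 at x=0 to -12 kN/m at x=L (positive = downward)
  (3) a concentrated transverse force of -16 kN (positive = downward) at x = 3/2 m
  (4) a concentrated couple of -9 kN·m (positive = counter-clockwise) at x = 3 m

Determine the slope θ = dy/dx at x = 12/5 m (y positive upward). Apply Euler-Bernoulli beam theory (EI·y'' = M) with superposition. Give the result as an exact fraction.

Load 1 — uniform load w=-19 kN/m over full span:
  θ_1 = -wx(x²-3Lx+3L²)/(6EI) = -(-19)·(12/5)·((12/5)²-3·6·(12/5)+3·6²)/(6·100000) = 8379/1562500 rad
Load 2 — triangular load w₀=-12 kN/m (0→w₀ over full span):
  θ_2 = (w₀Lx²/4-w₀L²x/3-w₀x⁴/(24L))/EI = ((-12)·6·(12/5)²/4-(-12)·6²·(12/5)/3-(-12)·(12/5)⁴/(24·6))/100000 = 4779/1953125 rad
Load 3 — point force P=-16 kN at a=3/2 m (b=L-a=9/2):
  θ_3 = -Pa²/(2EI)  [x>a] = -(-16)·(3/2)²/(2·100000) = 9/50000 rad
Load 4 — applied couple M₀=-9 kN·m at a=3 m (b=L-a=3):
  θ_4 = M₀x/EI  [x≤a] = (-9)·(12/5)/100000 = -27/125000 rad
Superposition: θ = Σ θ_i = 242919/31250000 rad ≈ 0.007773 rad

θ(12/5) = 242919/31250000 rad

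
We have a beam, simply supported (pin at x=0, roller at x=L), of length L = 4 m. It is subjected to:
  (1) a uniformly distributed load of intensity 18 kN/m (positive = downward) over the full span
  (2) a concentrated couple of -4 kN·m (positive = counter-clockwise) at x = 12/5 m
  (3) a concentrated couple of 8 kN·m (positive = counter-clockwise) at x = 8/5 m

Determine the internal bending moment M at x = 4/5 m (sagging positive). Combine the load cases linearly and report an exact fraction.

M(4/5) = 596/25 kN·m

Load 1 — uniform load w=18 kN/m over full span:
  M_1 = wx(L-x)/2 = 18·(4/5)·(4-(4/5))/2 = 576/25 kN·m
Load 2 — applied couple M₀=-4 kN·m at a=12/5 m (b=L-a=8/5):
  M_2 = M₀x/L  [x≤a] = (-4)·(4/5)/4 = -4/5 kN·m
Load 3 — applied couple M₀=8 kN·m at a=8/5 m (b=L-a=12/5):
  M_3 = M₀x/L  [x≤a] = 8·(4/5)/4 = 8/5 kN·m
Superposition: M = Σ M_i = 596/25 kN·m ≈ 23.840000 kN·m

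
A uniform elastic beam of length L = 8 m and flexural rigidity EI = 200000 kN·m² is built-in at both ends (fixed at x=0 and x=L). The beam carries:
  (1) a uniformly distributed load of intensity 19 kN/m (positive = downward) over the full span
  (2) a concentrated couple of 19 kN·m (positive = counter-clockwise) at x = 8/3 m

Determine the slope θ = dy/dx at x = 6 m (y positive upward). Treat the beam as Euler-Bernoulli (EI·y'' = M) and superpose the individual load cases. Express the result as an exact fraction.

θ(6) = 209/600000 rad

Load 1 — uniform load w=19 kN/m over full span:
  θ_1 = -wx(L-x)(L-2x)/(12EI) = -19·6·(8-6)·(8-2·6)/(12·200000) = 19/50000 rad
Load 2 — applied couple M₀=19 kN·m at a=8/3 m (b=L-a=16/3):
  θ_2 = (R_Ax²/2 - M_Ax - M₀(x-a))/EI  [x>a] with R_A=19/6, M_A=0 = ((19/6)·6²/2 - 0·6 - 19·(6-(8/3)))/200000 = -19/600000 rad
Superposition: θ = Σ θ_i = 209/600000 rad ≈ 0.000348 rad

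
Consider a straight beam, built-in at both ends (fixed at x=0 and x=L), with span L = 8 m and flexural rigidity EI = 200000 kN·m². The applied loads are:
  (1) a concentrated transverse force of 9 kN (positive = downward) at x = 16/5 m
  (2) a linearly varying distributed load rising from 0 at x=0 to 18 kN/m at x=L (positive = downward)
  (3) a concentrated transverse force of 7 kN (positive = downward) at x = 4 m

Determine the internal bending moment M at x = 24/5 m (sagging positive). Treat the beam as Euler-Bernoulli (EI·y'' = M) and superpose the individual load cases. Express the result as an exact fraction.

Load 1 — point force P=9 kN at a=16/5 m (b=L-a=24/5):
  M_1 = Pa²(a+3b)(L-x)/L³ - Pa²b/L²  [x>a] = 9·(16/5)²·((16/5)+3·(24/5))·(8-(24/5))/8³ - 9·(16/5)²·(24/5)/8² = 2016/625 kN·m
Load 2 — triangular load w₀=18 kN/m (0→w₀ over full span):
  M_2 = 3w₀Lx/20 - w₀L²/30 - w₀x³/(6L) = 3·18·8·(24/5)/20 - 18·8²/30 - 18·(24/5)³/(6·8) = 2976/125 kN·m
Load 3 — point force P=7 kN at a=4 m (b=L-a=4):
  M_3 = Pa²(a+3b)(L-x)/L³ - Pa²b/L²  [x>a] = 7·4²·(4+3·4)·(8-(24/5))/8³ - 7·4²·4/8² = 21/5 kN·m
Superposition: M = Σ M_i = 19521/625 kN·m ≈ 31.233600 kN·m

M(24/5) = 19521/625 kN·m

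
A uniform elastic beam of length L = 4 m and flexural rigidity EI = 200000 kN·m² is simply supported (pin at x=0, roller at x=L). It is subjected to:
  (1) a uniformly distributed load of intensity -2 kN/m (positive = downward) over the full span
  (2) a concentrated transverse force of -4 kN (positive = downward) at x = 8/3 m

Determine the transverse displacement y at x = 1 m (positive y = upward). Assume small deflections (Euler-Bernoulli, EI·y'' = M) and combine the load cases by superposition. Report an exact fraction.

y(1) = 2491/64800000 m

Load 1 — uniform load w=-2 kN/m over full span:
  y_1 = -wx(L³-2Lx²+x³)/(24EI) = -(-2)·1·(4³-2·4·1²+1³)/(24·200000) = 19/800000 m
Load 2 — point force P=-4 kN at a=8/3 m (b=L-a=4/3):
  y_2 = -Pbx(L²-b²-x²)/(6LEI)  [x≤a] = -(-4)·(4/3)·1·(4²-(4/3)²-1²)/(6·4·200000) = 119/8100000 m
Superposition: y = Σ y_i = 2491/64800000 m ≈ 0.000038 m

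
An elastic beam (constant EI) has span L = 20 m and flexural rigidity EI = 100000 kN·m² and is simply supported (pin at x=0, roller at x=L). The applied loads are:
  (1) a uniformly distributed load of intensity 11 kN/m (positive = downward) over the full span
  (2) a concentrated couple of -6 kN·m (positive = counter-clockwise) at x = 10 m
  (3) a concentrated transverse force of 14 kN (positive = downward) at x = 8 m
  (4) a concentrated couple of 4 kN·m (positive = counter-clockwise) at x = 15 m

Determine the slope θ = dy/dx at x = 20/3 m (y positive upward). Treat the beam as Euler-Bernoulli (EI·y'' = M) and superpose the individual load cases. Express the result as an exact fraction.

Load 1 — uniform load w=11 kN/m over full span:
  θ_1 = -w(L³-6Lx²+4x³)/(24EI) = -11·(20³-6·20·(20/3)²+4·(20/3)³)/(24·100000) = -143/8100 rad
Load 2 — applied couple M₀=-6 kN·m at a=10 m (b=L-a=10):
  θ_2 = (M₀x²/(2L)+C₁)/EI  [x≤a] with C₁=M₀(3b²-L²)/(6L)=5 = ((-6)·(20/3)²/(2·20)+5)/100000 = -1/60000 rad
Load 3 — point force P=14 kN at a=8 m (b=L-a=12):
  θ_3 = -Pb(L²-b²-3x²)/(6LEI)  [x≤a] = -14·12·(20²-12²-3·(20/3)²)/(6·20·100000) = -161/93750 rad
Load 4 — applied couple M₀=4 kN·m at a=15 m (b=L-a=5):
  θ_4 = (M₀x²/(2L)+C₁)/EI  [x≤a] with C₁=M₀(3b²-L²)/(6L)=-65/6 = (4·(20/3)²/(2·20)+(-65/6))/100000 = -23/360000 rad
Superposition: θ = Σ θ_i = -1575629/81000000 rad ≈ -0.019452 rad

θ(20/3) = -1575629/81000000 rad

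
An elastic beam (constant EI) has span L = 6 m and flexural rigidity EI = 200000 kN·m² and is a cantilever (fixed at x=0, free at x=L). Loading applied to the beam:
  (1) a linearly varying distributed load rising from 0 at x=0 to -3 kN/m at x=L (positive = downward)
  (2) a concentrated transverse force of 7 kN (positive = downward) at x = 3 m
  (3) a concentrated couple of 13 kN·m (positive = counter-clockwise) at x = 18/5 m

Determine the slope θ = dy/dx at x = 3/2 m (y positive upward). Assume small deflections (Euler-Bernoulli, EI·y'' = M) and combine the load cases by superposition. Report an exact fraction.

Load 1 — triangular load w₀=-3 kN/m (0→w₀ over full span):
  θ_1 = (w₀Lx²/4-w₀L²x/3-w₀x⁴/(24L))/EI = ((-3)·6·(3/2)²/4-(-3)·6²·(3/2)/3-(-3)·(3/2)⁴/(24·6))/200000 = 11259/51200000 rad
Load 2 — point force P=7 kN at a=3 m (b=L-a=3):
  θ_2 = -Px(2a-x)/(2EI)  [x≤a] = -7·(3/2)·(2·3-(3/2))/(2·200000) = -189/1600000 rad
Load 3 — applied couple M₀=13 kN·m at a=18/5 m (b=L-a=12/5):
  θ_3 = M₀x/EI  [x≤a] = 13·(3/2)/200000 = 39/400000 rad
Superposition: θ = Σ θ_i = 10203/51200000 rad ≈ 0.000199 rad

θ(3/2) = 10203/51200000 rad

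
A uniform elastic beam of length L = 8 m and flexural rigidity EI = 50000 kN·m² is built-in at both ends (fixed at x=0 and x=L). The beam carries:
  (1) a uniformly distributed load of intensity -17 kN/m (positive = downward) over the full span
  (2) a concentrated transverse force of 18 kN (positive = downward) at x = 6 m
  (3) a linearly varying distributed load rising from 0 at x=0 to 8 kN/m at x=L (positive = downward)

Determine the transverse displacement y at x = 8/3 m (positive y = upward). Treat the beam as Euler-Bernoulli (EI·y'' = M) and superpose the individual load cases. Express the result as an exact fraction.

Load 1 — uniform load w=-17 kN/m over full span:
  y_1 = -wx²(L-x)²/(24EI) = -(-17)·(8/3)²·(8-(8/3))²/(24·50000) = 2176/759375 m
Load 2 — point force P=18 kN at a=6 m (b=L-a=2):
  y_2 = -Pb²x²(3aL-(3a+b)x)/(6L³EI)  [x≤a] = -18·2²·(8/3)²·(3·6·8-(3·6+2)·(8/3))/(6·8³·50000) = -17/56250 m
Load 3 — triangular load w₀=8 kN/m (0→w₀ over full span):
  y_3 = -w₀x²(L-x)²(x+2L)/(120LEI) = -8·(8/3)²·(8-(8/3))²·((8/3)+2·8)/(120·8·50000) = -7168/11390625 m
Superposition: y = Σ y_i = 44059/22781250 m ≈ 0.001934 m

y(8/3) = 44059/22781250 m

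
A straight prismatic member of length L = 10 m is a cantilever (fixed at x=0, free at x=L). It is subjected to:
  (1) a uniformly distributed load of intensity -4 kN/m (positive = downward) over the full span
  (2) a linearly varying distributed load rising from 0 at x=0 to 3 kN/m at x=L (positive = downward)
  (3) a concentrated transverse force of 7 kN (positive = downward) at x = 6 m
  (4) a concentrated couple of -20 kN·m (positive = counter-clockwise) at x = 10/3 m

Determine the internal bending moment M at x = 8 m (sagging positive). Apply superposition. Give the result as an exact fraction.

Load 1 — uniform load w=-4 kN/m over full span:
  M_1 = -w(L-x)²/2 = -(-4)·(10-8)²/2 = 8 kN·m
Load 2 — triangular load w₀=3 kN/m (0→w₀ over full span):
  M_2 = w₀Lx/2 - w₀L²/3 - w₀x³/(6L) = 3·10·8/2 - 3·10²/3 - 3·8³/(6·10) = -28/5 kN·m
Load 3 — point force P=7 kN at a=6 m (b=L-a=4):
  M_3 = 0  [x>a] = 0 kN·m
Load 4 — applied couple M₀=-20 kN·m at a=10/3 m (b=L-a=20/3):
  M_4 = 0  [x>a] = 0 kN·m
Superposition: M = Σ M_i = 12/5 kN·m ≈ 2.400000 kN·m

M(8) = 12/5 kN·m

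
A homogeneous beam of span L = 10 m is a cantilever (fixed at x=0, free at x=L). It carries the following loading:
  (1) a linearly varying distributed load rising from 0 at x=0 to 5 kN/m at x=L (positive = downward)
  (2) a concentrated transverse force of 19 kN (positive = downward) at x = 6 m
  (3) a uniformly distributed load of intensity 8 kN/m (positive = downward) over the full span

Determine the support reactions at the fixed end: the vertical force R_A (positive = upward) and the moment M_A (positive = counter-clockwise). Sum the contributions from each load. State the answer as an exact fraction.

R_A = 124 kN, M_A = 2042/3 kN·m

Load 1 — triangular load w₀=5 kN/m (0→w₀ over full span):
  R_A = w₀L/2 = 5·10/2 = 25 kN
  M_A = w₀L²/3 = 5·10²/3 = 500/3 kN·m
Load 2 — point force P=19 kN at a=6 m (b=L-a=4):
  R_A = P = 19 kN
  M_A = Pa = 19·6 = 114 kN·m
Load 3 — uniform load w=8 kN/m over full span:
  R_A = wL = 8·10 = 80 kN
  M_A = wL²/2 = 8·10²/2 = 400 kN·m
Superposition: R_A = 124 kN, M_A = 2042/3 kN·m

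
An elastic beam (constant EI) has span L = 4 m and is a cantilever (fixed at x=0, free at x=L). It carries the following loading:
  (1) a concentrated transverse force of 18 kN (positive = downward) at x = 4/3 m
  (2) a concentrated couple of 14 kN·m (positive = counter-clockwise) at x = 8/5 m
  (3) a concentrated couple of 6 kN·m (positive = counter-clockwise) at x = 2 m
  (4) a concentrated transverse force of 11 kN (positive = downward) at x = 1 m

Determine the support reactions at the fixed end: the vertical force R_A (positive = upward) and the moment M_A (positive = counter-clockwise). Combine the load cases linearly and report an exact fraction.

R_A = 29 kN, M_A = 15 kN·m

Load 1 — point force P=18 kN at a=4/3 m (b=L-a=8/3):
  R_A = P = 18 kN
  M_A = Pa = 18·(4/3) = 24 kN·m
Load 2 — applied couple M₀=14 kN·m at a=8/5 m (b=L-a=12/5):
  R_A = 0 kN
  M_A = -M₀ = -14 kN·m
Load 3 — applied couple M₀=6 kN·m at a=2 m (b=L-a=2):
  R_A = 0 kN
  M_A = -M₀ = -6 kN·m
Load 4 — point force P=11 kN at a=1 m (b=L-a=3):
  R_A = P = 11 kN
  M_A = Pa = 11·1 = 11 kN·m
Superposition: R_A = 29 kN, M_A = 15 kN·m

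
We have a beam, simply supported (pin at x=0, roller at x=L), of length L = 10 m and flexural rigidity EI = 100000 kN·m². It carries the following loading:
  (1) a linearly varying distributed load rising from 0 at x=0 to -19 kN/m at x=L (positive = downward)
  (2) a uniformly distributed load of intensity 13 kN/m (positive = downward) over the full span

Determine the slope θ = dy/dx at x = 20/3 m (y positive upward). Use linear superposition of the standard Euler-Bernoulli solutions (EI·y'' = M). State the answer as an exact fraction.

Load 1 — triangular load w₀=-19 kN/m (0→w₀ over full span):
  θ_1 = -w₀(7L⁴-30L²x²+15x⁴)/(360LEI) = -(-19)·(7·10⁴-30·10²·(20/3)²+15·(20/3)⁴)/(360·10·100000) = -1729/972000 rad
Load 2 — uniform load w=13 kN/m over full span:
  θ_2 = -w(L³-6Lx²+4x³)/(24EI) = -13·(10³-6·10·(20/3)²+4·(20/3)³)/(24·100000) = 169/64800 rad
Superposition: θ = Σ θ_i = 403/486000 rad ≈ 0.000829 rad

θ(20/3) = 403/486000 rad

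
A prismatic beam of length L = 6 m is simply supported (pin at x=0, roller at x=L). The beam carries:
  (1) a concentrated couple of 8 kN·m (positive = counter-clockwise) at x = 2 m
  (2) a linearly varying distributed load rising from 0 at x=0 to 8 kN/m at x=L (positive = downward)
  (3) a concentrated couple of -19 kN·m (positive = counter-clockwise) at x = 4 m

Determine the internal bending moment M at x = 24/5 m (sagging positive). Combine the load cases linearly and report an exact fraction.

Load 1 — applied couple M₀=8 kN·m at a=2 m (b=L-a=4):
  M_1 = M₀x/L - M₀  [x>a] = 8·(24/5)/6 - 8 = -8/5 kN·m
Load 2 — triangular load w₀=8 kN/m (0→w₀ over full span):
  M_2 = w₀Lx/6 - w₀x³/(6L) = 8·6·(24/5)/6 - 8·(24/5)³/(6·6) = 1728/125 kN·m
Load 3 — applied couple M₀=-19 kN·m at a=4 m (b=L-a=2):
  M_3 = M₀x/L - M₀  [x>a] = (-19)·(24/5)/6 - (-19) = 19/5 kN·m
Superposition: M = Σ M_i = 2003/125 kN·m ≈ 16.024000 kN·m

M(24/5) = 2003/125 kN·m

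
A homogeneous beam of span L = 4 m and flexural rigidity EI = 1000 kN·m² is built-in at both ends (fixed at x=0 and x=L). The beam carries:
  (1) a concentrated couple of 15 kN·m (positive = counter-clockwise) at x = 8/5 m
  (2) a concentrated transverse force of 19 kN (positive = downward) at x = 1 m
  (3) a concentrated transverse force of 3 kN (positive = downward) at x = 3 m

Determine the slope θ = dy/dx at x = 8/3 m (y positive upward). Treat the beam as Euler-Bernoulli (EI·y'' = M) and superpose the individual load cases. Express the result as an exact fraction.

θ(8/3) = 61/90000 rad

Load 1 — applied couple M₀=15 kN·m at a=8/5 m (b=L-a=12/5):
  θ_1 = (R_Ax²/2 - M_Ax - M₀(x-a))/EI  [x>a] with R_A=27/5, M_A=9/5 = ((27/5)·(8/3)²/2 - (9/5)·(8/3) - 15·((8/3)-(8/5)))/1000 = -1/625 rad
Load 2 — point force P=19 kN at a=1 m (b=L-a=3):
  θ_2 = Pa²(L-x)(2bL-(3b+a)(L-x))/(2L³EI)  [x>a] = 19·1²·(4-(8/3))·(2·3·4-(3·3+1)·(4-(8/3)))/(2·4³·1000) = 19/9000 rad
Load 3 — point force P=3 kN at a=3 m (b=L-a=1):
  θ_3 = -Pb²x(2aL-(3a+b)x)/(2L³EI)  [x≤a] = -3·1²·(8/3)·(2·3·4-(3·3+1)·(8/3))/(2·4³·1000) = 1/6000 rad
Superposition: θ = Σ θ_i = 61/90000 rad ≈ 0.000678 rad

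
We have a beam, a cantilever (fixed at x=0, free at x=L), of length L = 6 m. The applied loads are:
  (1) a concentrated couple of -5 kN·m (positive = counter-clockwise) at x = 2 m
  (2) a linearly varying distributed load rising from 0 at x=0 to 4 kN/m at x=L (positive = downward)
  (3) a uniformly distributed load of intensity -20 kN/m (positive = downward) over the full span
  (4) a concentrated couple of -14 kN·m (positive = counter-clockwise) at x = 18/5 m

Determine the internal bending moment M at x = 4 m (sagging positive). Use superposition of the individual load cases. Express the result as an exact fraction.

Load 1 — applied couple M₀=-5 kN·m at a=2 m (b=L-a=4):
  M_1 = 0  [x>a] = 0 kN·m
Load 2 — triangular load w₀=4 kN/m (0→w₀ over full span):
  M_2 = w₀Lx/2 - w₀L²/3 - w₀x³/(6L) = 4·6·4/2 - 4·6²/3 - 4·4³/(6·6) = -64/9 kN·m
Load 3 — uniform load w=-20 kN/m over full span:
  M_3 = -w(L-x)²/2 = -(-20)·(6-4)²/2 = 40 kN·m
Load 4 — applied couple M₀=-14 kN·m at a=18/5 m (b=L-a=12/5):
  M_4 = 0  [x>a] = 0 kN·m
Superposition: M = Σ M_i = 296/9 kN·m ≈ 32.888889 kN·m

M(4) = 296/9 kN·m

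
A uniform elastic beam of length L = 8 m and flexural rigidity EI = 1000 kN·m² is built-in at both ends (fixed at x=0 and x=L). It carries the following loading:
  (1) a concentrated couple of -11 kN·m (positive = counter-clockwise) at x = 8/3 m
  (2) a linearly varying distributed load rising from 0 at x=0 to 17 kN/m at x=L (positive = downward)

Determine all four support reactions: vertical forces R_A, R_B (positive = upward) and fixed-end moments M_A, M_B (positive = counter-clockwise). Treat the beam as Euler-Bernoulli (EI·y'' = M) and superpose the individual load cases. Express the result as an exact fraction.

Load 1 — applied couple M₀=-11 kN·m at a=8/3 m (b=L-a=16/3):
  R_A = 6M₀ab/L³ = 6·(-11)·(8/3)·(16/3)/8³ = -11/6 kN
  M_A = M₀b(2a-b)/L² = (-11)·(16/3)·(2·(8/3)-(16/3))/8² = 0 kN·m
  R_B = -6M₀ab/L³ = -6·(-11)·(8/3)·(16/3)/8³ = 11/6 kN
  M_B = M₀a(2b-a)/L² = (-11)·(8/3)·(2·(16/3)-(8/3))/8² = -11/3 kN·m
Load 2 — triangular load w₀=17 kN/m (0→w₀ over full span):
  R_A = 3w₀L/20 = 3·17·8/20 = 102/5 kN
  M_A = w₀L²/30 = 17·8²/30 = 544/15 kN·m
  R_B = 7w₀L/20 = 7·17·8/20 = 238/5 kN
  M_B = -w₀L²/20 = -17·8²/20 = -272/5 kN·m
Superposition: R_A = 557/30 kN, M_A = 544/15 kN·m, R_B = 1483/30 kN, M_B = -871/15 kN·m

R_A = 557/30 kN, M_A = 544/15 kN·m, R_B = 1483/30 kN, M_B = -871/15 kN·m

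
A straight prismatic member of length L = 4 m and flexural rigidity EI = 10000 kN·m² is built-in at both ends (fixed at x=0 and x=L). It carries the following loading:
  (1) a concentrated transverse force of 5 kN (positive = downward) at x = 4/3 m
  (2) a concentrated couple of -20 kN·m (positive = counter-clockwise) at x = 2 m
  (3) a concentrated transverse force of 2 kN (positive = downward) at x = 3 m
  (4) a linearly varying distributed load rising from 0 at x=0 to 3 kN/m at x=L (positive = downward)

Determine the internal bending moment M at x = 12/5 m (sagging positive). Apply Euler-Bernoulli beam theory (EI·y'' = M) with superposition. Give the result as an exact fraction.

M(12/5) = 241909/27000 kN·m

Load 1 — point force P=5 kN at a=4/3 m (b=L-a=8/3):
  M_1 = Pa²(a+3b)(L-x)/L³ - Pa²b/L²  [x>a] = 5·(4/3)²·((4/3)+3·(8/3))·(4-(12/5))/4³ - 5·(4/3)²·(8/3)/4² = 16/27 kN·m
Load 2 — applied couple M₀=-20 kN·m at a=2 m (b=L-a=2):
  M_2 = R_Ax - M_A - M₀  [x>a] with R_A=-15/2, M_A=-5 = (-15/2)·(12/5) - (-5) - (-20) = 7 kN·m
Load 3 — point force P=2 kN at a=3 m (b=L-a=1):
  M_3 = Pb²(3a+b)x/L³ - Pab²/L²  [x≤a] = 2·1²·(3·3+1)·(12/5)/4³ - 2·3·1²/4² = 3/8 kN·m
Load 4 — triangular load w₀=3 kN/m (0→w₀ over full span):
  M_4 = 3w₀Lx/20 - w₀L²/30 - w₀x³/(6L) = 3·3·4·(12/5)/20 - 3·4²/30 - 3·(12/5)³/(6·4) = 124/125 kN·m
Superposition: M = Σ M_i = 241909/27000 kN·m ≈ 8.959593 kN·m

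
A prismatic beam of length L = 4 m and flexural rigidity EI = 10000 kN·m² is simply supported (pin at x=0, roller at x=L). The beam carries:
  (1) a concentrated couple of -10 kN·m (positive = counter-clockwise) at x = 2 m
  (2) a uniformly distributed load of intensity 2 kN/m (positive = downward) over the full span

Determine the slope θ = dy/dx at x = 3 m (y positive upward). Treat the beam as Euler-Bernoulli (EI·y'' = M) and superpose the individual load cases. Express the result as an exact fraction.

θ(3) = 49/120000 rad

Load 1 — applied couple M₀=-10 kN·m at a=2 m (b=L-a=2):
  θ_1 = (M₀x²/(2L)-M₀(x-a)+C₁)/EI  [x>a] with C₁=M₀(3b²-L²)/(6L)=5/3 = ((-10)·3²/(2·4)-(-10)·(3-2)+(5/3))/10000 = 1/24000 rad
Load 2 — uniform load w=2 kN/m over full span:
  θ_2 = -w(L³-6Lx²+4x³)/(24EI) = -2·(4³-6·4·3²+4·3³)/(24·10000) = 11/30000 rad
Superposition: θ = Σ θ_i = 49/120000 rad ≈ 0.000408 rad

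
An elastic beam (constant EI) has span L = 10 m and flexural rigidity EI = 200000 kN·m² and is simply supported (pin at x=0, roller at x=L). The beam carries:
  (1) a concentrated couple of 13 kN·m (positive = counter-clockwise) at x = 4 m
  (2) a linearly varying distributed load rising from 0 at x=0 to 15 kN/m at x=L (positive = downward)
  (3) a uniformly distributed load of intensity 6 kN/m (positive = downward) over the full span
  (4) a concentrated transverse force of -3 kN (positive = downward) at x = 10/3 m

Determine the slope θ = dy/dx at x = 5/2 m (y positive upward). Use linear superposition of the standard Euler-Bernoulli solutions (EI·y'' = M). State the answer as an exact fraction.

θ(5/2) = -12780071/6912000000 rad

Load 1 — applied couple M₀=13 kN·m at a=4 m (b=L-a=6):
  θ_1 = (M₀x²/(2L)+C₁)/EI  [x≤a] with C₁=M₀(3b²-L²)/(6L)=26/15 = (13·(5/2)²/(2·10)+(26/15))/200000 = 1391/48000000 rad
Load 2 — triangular load w₀=15 kN/m (0→w₀ over full span):
  θ_2 = -w₀(7L⁴-30L²x²+15x⁴)/(360LEI) = -15·(7·10⁴-30·10²·(5/2)²+15·(5/2)⁴)/(360·10·200000) = -1327/1228800 rad
Load 3 — uniform load w=6 kN/m over full span:
  θ_3 = -w(L³-6Lx²+4x³)/(24EI) = -6·(10³-6·10·(5/2)²+4·(5/2)³)/(24·200000) = -11/12800 rad
Load 4 — point force P=-3 kN at a=10/3 m (b=L-a=20/3):
  θ_4 = -Pb(L²-b²-3x²)/(6LEI)  [x≤a] = -(-3)·(20/3)·(10²-(20/3)²-3·(5/2)²)/(6·10·200000) = 53/864000 rad
Superposition: θ = Σ θ_i = -12780071/6912000000 rad ≈ -0.001849 rad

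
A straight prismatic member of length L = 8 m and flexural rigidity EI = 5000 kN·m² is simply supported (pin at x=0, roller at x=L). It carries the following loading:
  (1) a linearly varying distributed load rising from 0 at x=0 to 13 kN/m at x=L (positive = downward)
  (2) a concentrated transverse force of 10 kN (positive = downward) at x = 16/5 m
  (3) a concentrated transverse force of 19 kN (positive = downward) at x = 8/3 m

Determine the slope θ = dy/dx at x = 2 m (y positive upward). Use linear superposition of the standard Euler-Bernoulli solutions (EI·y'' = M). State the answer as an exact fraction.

θ(2) = -1413671/40500000 rad

Load 1 — triangular load w₀=13 kN/m (0→w₀ over full span):
  θ_1 = -w₀(7L⁴-30L²x²+15x⁴)/(360LEI) = -13·(7·8⁴-30·8²·2²+15·2⁴)/(360·8·5000) = -17251/900000 rad
Load 2 — point force P=10 kN at a=16/5 m (b=L-a=24/5):
  θ_2 = -Pb(L²-b²-3x²)/(6LEI)  [x≤a] = -10·(24/5)·(8²-(24/5)²-3·2²)/(6·8·5000) = -181/31250 rad
Load 3 — point force P=19 kN at a=8/3 m (b=L-a=16/3):
  θ_3 = -Pb(L²-b²-3x²)/(6LEI)  [x≤a] = -19·(16/3)·(8²-(16/3)²-3·2²)/(6·8·5000) = -1007/101250 rad
Superposition: θ = Σ θ_i = -1413671/40500000 rad ≈ -0.034905 rad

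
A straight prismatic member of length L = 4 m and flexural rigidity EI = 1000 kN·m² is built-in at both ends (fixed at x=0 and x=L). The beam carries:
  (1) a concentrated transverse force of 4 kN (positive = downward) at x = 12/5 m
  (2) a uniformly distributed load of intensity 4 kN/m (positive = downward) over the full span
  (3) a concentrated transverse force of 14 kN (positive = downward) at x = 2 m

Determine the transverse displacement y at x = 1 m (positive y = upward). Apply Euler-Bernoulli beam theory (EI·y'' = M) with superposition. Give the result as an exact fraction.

y(1) = -131/30000 m

Load 1 — point force P=4 kN at a=12/5 m (b=L-a=8/5):
  y_1 = -Pb²x²(3aL-(3a+b)x)/(6L³EI)  [x≤a] = -4·(8/5)²·1²·(3·(12/5)·4-(3·(12/5)+(8/5))·1)/(6·4³·1000) = -1/1875 m
Load 2 — uniform load w=4 kN/m over full span:
  y_2 = -wx²(L-x)²/(24EI) = -4·1²·(4-1)²/(24·1000) = -3/2000 m
Load 3 — point force P=14 kN at a=2 m (b=L-a=2):
  y_3 = -Pb²x²(3aL-(3a+b)x)/(6L³EI)  [x≤a] = -14·2²·1²·(3·2·4-(3·2+2)·1)/(6·4³·1000) = -7/3000 m
Superposition: y = Σ y_i = -131/30000 m ≈ -0.004367 m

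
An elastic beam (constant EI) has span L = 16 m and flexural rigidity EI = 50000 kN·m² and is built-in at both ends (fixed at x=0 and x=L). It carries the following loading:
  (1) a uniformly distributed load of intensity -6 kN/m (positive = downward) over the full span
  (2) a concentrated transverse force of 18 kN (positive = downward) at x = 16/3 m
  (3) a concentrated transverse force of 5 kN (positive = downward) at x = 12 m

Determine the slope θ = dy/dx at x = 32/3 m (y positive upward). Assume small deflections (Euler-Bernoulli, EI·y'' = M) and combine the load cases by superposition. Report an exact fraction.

θ(32/3) = -337/168750 rad

Load 1 — uniform load w=-6 kN/m over full span:
  θ_1 = -wx(L-x)(L-2x)/(12EI) = -(-6)·(32/3)·(16-(32/3))·(16-2·(32/3))/(12·50000) = -256/84375 rad
Load 2 — point force P=18 kN at a=16/3 m (b=L-a=32/3):
  θ_2 = Pa²(L-x)(2bL-(3b+a)(L-x))/(2L³EI)  [x>a] = 18·(16/3)²·(16-(32/3))·(2·(32/3)·16-(3·(32/3)+(16/3))·(16-(32/3)))/(2·16³·50000) = 16/16875 rad
Load 3 — point force P=5 kN at a=12 m (b=L-a=4):
  θ_3 = -Pb²x(2aL-(3a+b)x)/(2L³EI)  [x≤a] = -5·4²·(32/3)·(2·12·16-(3·12+4)·(32/3))/(2·16³·50000) = 1/11250 rad
Superposition: θ = Σ θ_i = -337/168750 rad ≈ -0.001997 rad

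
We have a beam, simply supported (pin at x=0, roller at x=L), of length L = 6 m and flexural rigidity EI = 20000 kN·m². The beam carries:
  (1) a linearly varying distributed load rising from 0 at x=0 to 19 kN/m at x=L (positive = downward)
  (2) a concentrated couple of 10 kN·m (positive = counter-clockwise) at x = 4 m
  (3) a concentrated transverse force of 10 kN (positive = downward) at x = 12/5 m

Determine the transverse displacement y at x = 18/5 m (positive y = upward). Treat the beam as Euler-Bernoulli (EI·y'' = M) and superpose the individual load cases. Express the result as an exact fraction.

Load 1 — triangular load w₀=19 kN/m (0→w₀ over full span):
  y_1 = -w₀x(7L⁴-10L²x²+3x⁴)/(360LEI) = -19·(18/5)·(7·6⁴-10·6²·(18/5)²+3·(18/5)⁴)/(360·6·20000) = -75924/9765625 m
Load 2 — applied couple M₀=10 kN·m at a=4 m (b=L-a=2):
  y_2 = (M₀x³/(6L)+C₁x)/EI  [x≤a] with C₁=M₀(3b²-L²)/(6L)=-20/3 = (10·(18/5)³/(6·6)+(-20/3)·(18/5))/20000 = -69/125000 m
Load 3 — point force P=10 kN at a=12/5 m (b=L-a=18/5):
  y_3 = -Pa(L-x)(2Lx-a²-x²)/(6LEI)  [x>a] = -10·(12/5)·(6-(18/5))·(2·6·(18/5)-(12/5)²-(18/5)²)/(6·6·20000) = -153/78125 m
Superposition: y = Σ y_i = -803517/78125000 m ≈ -0.010285 m

y(18/5) = -803517/78125000 m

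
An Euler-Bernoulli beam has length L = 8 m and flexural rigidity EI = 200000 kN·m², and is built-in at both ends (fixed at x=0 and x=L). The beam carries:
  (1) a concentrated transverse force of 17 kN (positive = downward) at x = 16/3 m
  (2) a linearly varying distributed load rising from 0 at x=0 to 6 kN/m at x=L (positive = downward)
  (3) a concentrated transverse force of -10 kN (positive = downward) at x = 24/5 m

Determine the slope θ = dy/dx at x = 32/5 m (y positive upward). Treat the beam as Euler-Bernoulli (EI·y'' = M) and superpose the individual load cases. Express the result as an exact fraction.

θ(32/5) = 5033/52734375 rad

Load 1 — point force P=17 kN at a=16/3 m (b=L-a=8/3):
  θ_1 = Pa²(L-x)(2bL-(3b+a)(L-x))/(2L³EI)  [x>a] = 17·(16/3)²·(8-(32/5))·(2·(8/3)·8-(3·(8/3)+(16/3))·(8-(32/5)))/(2·8³·200000) = 34/421875 rad
Load 2 — triangular load w₀=6 kN/m (0→w₀ over full span):
  θ_2 = -w₀(2x(L-x)(L-2x)(x+2L)+x²(L-x)²)/(120LEI) = -6·(2·(32/5)·(8-(32/5))·(8-2·(32/5))·((32/5)+2·8)+(32/5)²·(8-(32/5))²)/(120·8·200000) = 128/1953125 rad
Load 3 — point force P=-10 kN at a=24/5 m (b=L-a=16/5):
  θ_3 = Pa²(L-x)(2bL-(3b+a)(L-x))/(2L³EI)  [x>a] = (-10)·(24/5)²·(8-(32/5))·(2·(16/5)·8-(3·(16/5)+(24/5))·(8-(32/5)))/(2·8³·200000) = -99/1953125 rad
Superposition: θ = Σ θ_i = 5033/52734375 rad ≈ 0.000095 rad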